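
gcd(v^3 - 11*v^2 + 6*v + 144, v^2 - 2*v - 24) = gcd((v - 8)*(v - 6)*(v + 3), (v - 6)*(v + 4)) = v - 6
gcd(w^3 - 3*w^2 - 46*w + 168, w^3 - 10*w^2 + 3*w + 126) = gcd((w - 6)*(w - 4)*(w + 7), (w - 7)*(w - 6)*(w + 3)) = w - 6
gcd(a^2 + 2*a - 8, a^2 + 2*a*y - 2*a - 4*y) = a - 2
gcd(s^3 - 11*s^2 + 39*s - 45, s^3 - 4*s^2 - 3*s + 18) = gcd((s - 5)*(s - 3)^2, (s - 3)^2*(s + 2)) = s^2 - 6*s + 9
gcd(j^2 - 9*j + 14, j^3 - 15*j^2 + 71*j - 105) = j - 7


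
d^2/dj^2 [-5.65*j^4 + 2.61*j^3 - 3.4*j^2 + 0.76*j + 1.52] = -67.8*j^2 + 15.66*j - 6.8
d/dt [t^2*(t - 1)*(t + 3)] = 2*t*(2*t^2 + 3*t - 3)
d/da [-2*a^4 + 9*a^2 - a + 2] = -8*a^3 + 18*a - 1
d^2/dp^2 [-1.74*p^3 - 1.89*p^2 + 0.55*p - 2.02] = -10.44*p - 3.78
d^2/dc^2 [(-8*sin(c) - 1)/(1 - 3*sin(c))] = 11*(-3*sin(c)^2 - sin(c) + 6)/(3*sin(c) - 1)^3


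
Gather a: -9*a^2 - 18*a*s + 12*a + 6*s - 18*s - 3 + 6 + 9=-9*a^2 + a*(12 - 18*s) - 12*s + 12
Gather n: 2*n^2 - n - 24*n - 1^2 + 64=2*n^2 - 25*n + 63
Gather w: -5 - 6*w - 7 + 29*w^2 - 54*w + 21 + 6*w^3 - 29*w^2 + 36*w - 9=6*w^3 - 24*w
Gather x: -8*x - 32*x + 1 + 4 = 5 - 40*x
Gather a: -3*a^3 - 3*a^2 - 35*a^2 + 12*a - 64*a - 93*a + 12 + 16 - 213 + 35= -3*a^3 - 38*a^2 - 145*a - 150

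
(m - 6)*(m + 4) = m^2 - 2*m - 24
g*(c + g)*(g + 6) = c*g^2 + 6*c*g + g^3 + 6*g^2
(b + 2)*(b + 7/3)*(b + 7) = b^3 + 34*b^2/3 + 35*b + 98/3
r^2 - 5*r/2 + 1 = (r - 2)*(r - 1/2)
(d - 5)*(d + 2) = d^2 - 3*d - 10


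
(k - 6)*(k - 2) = k^2 - 8*k + 12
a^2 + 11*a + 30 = (a + 5)*(a + 6)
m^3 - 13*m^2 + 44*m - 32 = (m - 8)*(m - 4)*(m - 1)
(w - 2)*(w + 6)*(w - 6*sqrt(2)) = w^3 - 6*sqrt(2)*w^2 + 4*w^2 - 24*sqrt(2)*w - 12*w + 72*sqrt(2)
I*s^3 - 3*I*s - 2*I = (s - 2)*(s + 1)*(I*s + I)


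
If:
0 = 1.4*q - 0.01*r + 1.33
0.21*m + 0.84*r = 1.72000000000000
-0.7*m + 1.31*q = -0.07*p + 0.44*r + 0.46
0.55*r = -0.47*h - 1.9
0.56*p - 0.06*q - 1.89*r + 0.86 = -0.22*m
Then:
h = -7.39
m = -3.27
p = 9.31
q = -0.93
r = 2.86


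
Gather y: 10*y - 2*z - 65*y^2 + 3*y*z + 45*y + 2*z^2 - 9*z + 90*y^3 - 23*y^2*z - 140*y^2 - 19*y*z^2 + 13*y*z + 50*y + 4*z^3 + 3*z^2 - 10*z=90*y^3 + y^2*(-23*z - 205) + y*(-19*z^2 + 16*z + 105) + 4*z^3 + 5*z^2 - 21*z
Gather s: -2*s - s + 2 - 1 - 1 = -3*s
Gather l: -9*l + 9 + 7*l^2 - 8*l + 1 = 7*l^2 - 17*l + 10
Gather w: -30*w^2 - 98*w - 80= -30*w^2 - 98*w - 80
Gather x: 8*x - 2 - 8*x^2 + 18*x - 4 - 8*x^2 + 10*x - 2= -16*x^2 + 36*x - 8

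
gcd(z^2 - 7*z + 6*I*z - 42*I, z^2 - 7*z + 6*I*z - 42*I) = z^2 + z*(-7 + 6*I) - 42*I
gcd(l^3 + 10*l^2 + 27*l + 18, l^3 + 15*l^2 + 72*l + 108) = l^2 + 9*l + 18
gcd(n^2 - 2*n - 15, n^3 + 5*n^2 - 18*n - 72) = n + 3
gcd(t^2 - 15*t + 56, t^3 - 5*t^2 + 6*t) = 1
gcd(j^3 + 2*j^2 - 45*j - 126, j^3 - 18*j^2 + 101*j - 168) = j - 7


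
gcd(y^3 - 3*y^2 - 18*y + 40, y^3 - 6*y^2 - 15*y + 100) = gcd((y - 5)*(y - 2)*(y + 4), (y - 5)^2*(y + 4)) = y^2 - y - 20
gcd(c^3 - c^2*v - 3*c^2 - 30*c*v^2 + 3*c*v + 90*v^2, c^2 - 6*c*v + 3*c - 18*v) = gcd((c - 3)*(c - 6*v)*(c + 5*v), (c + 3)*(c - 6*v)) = -c + 6*v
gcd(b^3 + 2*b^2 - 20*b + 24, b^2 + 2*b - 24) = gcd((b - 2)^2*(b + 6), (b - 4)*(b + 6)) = b + 6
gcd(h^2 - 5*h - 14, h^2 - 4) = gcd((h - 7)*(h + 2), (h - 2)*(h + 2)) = h + 2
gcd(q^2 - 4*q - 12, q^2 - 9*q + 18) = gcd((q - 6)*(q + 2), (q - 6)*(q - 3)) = q - 6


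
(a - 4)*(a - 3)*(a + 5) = a^3 - 2*a^2 - 23*a + 60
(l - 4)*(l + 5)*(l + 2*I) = l^3 + l^2 + 2*I*l^2 - 20*l + 2*I*l - 40*I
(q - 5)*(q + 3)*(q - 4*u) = q^3 - 4*q^2*u - 2*q^2 + 8*q*u - 15*q + 60*u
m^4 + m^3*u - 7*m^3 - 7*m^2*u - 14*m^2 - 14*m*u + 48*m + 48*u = (m - 8)*(m - 2)*(m + 3)*(m + u)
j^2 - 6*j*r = j*(j - 6*r)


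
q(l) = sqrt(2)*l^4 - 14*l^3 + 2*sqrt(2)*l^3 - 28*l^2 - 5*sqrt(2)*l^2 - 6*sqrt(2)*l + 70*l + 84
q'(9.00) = 839.39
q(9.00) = -1068.55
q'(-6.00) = -1946.04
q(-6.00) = 2698.23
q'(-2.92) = -160.27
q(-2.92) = -13.70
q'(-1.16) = 88.95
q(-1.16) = -14.55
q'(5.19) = -414.46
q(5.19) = -1077.10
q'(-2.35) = -32.15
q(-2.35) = -66.13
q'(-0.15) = 71.26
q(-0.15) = 74.02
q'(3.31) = -332.70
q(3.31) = -332.01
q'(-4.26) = -685.22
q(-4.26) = 514.90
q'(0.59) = 9.63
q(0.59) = 105.96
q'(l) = 4*sqrt(2)*l^3 - 42*l^2 + 6*sqrt(2)*l^2 - 56*l - 10*sqrt(2)*l - 6*sqrt(2) + 70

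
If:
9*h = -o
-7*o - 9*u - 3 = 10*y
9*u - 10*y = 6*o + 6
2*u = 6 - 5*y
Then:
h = 95/363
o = -285/121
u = 36/121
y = 654/605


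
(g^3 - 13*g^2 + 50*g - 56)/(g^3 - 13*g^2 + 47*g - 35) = (g^2 - 6*g + 8)/(g^2 - 6*g + 5)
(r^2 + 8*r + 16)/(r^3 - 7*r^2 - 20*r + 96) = (r + 4)/(r^2 - 11*r + 24)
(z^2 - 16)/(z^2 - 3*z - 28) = (z - 4)/(z - 7)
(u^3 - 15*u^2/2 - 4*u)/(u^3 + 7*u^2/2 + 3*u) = (2*u^2 - 15*u - 8)/(2*u^2 + 7*u + 6)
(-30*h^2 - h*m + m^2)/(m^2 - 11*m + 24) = (-30*h^2 - h*m + m^2)/(m^2 - 11*m + 24)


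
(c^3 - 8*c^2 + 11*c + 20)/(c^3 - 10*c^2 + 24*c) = (c^2 - 4*c - 5)/(c*(c - 6))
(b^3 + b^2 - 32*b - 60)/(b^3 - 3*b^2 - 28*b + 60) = (b + 2)/(b - 2)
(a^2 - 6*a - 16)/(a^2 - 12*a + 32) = (a + 2)/(a - 4)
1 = 1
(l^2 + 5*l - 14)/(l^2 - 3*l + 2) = (l + 7)/(l - 1)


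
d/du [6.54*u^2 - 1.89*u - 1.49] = 13.08*u - 1.89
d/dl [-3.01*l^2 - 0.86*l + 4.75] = -6.02*l - 0.86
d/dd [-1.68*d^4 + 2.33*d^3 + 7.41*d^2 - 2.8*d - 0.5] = -6.72*d^3 + 6.99*d^2 + 14.82*d - 2.8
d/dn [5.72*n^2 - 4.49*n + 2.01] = 11.44*n - 4.49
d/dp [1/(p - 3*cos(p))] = -(3*sin(p) + 1)/(p - 3*cos(p))^2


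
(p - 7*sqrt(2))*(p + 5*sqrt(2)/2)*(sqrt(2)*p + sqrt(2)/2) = sqrt(2)*p^3 - 9*p^2 + sqrt(2)*p^2/2 - 35*sqrt(2)*p - 9*p/2 - 35*sqrt(2)/2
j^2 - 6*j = j*(j - 6)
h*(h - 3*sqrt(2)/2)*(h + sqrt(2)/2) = h^3 - sqrt(2)*h^2 - 3*h/2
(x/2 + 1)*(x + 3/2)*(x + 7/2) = x^3/2 + 7*x^2/2 + 61*x/8 + 21/4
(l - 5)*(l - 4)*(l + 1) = l^3 - 8*l^2 + 11*l + 20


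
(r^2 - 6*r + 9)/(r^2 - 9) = (r - 3)/(r + 3)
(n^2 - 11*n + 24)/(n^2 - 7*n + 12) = (n - 8)/(n - 4)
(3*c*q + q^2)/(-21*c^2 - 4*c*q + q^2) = q/(-7*c + q)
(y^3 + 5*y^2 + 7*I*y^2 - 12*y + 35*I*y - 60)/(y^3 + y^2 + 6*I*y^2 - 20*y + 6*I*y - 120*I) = (y^2 + 7*I*y - 12)/(y^2 + y*(-4 + 6*I) - 24*I)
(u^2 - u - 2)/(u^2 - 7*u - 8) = (u - 2)/(u - 8)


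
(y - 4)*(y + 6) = y^2 + 2*y - 24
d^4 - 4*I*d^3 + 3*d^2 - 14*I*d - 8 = (d - 4*I)*(d - I)^2*(d + 2*I)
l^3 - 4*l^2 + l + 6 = (l - 3)*(l - 2)*(l + 1)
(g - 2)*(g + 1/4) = g^2 - 7*g/4 - 1/2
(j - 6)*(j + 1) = j^2 - 5*j - 6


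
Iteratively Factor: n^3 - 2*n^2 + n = (n - 1)*(n^2 - n) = n*(n - 1)*(n - 1)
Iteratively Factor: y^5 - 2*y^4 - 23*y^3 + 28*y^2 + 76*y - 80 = (y - 2)*(y^4 - 23*y^2 - 18*y + 40) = (y - 5)*(y - 2)*(y^3 + 5*y^2 + 2*y - 8) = (y - 5)*(y - 2)*(y + 2)*(y^2 + 3*y - 4) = (y - 5)*(y - 2)*(y + 2)*(y + 4)*(y - 1)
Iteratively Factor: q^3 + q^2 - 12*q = (q)*(q^2 + q - 12) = q*(q + 4)*(q - 3)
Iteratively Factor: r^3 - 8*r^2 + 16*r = (r - 4)*(r^2 - 4*r) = (r - 4)^2*(r)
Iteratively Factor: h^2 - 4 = (h + 2)*(h - 2)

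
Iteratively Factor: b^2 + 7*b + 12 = (b + 3)*(b + 4)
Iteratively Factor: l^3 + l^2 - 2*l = (l + 2)*(l^2 - l) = l*(l + 2)*(l - 1)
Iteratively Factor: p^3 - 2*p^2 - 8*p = (p)*(p^2 - 2*p - 8) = p*(p - 4)*(p + 2)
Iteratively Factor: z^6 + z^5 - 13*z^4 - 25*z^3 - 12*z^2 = (z - 4)*(z^5 + 5*z^4 + 7*z^3 + 3*z^2) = z*(z - 4)*(z^4 + 5*z^3 + 7*z^2 + 3*z) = z*(z - 4)*(z + 1)*(z^3 + 4*z^2 + 3*z) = z*(z - 4)*(z + 1)^2*(z^2 + 3*z) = z*(z - 4)*(z + 1)^2*(z + 3)*(z)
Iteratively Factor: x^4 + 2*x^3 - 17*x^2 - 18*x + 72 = (x - 2)*(x^3 + 4*x^2 - 9*x - 36) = (x - 2)*(x + 3)*(x^2 + x - 12) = (x - 2)*(x + 3)*(x + 4)*(x - 3)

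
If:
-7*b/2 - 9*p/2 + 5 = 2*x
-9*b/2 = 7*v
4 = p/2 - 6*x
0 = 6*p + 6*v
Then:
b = 38/39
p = 57/91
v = -57/91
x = -671/1092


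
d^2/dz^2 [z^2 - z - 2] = 2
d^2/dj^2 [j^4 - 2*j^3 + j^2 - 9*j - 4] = 12*j^2 - 12*j + 2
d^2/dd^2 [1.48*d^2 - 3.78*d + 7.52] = 2.96000000000000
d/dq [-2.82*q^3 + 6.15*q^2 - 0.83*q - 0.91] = -8.46*q^2 + 12.3*q - 0.83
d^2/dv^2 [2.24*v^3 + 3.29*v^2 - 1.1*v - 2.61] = 13.44*v + 6.58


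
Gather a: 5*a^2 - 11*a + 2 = 5*a^2 - 11*a + 2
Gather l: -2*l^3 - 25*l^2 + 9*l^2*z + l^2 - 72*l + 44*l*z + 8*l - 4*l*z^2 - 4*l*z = -2*l^3 + l^2*(9*z - 24) + l*(-4*z^2 + 40*z - 64)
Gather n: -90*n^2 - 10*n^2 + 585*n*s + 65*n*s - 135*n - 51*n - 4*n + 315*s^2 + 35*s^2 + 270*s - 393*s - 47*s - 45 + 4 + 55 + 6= -100*n^2 + n*(650*s - 190) + 350*s^2 - 170*s + 20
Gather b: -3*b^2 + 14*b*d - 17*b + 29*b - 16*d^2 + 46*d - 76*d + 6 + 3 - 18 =-3*b^2 + b*(14*d + 12) - 16*d^2 - 30*d - 9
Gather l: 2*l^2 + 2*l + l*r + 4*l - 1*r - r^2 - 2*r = 2*l^2 + l*(r + 6) - r^2 - 3*r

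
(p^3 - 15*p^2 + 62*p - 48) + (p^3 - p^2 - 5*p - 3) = 2*p^3 - 16*p^2 + 57*p - 51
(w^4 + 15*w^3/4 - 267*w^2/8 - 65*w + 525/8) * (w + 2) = w^5 + 23*w^4/4 - 207*w^3/8 - 527*w^2/4 - 515*w/8 + 525/4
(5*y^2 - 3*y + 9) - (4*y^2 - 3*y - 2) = y^2 + 11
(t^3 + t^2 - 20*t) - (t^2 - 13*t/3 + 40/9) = t^3 - 47*t/3 - 40/9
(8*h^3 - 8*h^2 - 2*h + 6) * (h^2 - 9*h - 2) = 8*h^5 - 80*h^4 + 54*h^3 + 40*h^2 - 50*h - 12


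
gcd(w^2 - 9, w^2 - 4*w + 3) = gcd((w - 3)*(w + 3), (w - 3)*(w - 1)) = w - 3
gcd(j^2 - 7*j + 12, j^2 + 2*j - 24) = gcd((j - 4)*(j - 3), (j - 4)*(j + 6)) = j - 4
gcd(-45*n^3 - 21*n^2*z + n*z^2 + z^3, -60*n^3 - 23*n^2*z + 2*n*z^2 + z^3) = -15*n^2 - 2*n*z + z^2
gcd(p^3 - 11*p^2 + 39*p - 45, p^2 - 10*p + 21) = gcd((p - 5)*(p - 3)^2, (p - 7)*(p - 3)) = p - 3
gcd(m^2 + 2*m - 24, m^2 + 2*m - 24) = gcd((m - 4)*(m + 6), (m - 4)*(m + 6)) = m^2 + 2*m - 24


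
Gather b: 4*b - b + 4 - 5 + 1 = 3*b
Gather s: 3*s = 3*s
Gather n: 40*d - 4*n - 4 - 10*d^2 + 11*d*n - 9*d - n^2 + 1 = -10*d^2 + 31*d - n^2 + n*(11*d - 4) - 3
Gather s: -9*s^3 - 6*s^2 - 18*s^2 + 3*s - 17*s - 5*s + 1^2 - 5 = -9*s^3 - 24*s^2 - 19*s - 4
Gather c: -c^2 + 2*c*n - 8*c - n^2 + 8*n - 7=-c^2 + c*(2*n - 8) - n^2 + 8*n - 7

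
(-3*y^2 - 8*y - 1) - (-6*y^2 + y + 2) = 3*y^2 - 9*y - 3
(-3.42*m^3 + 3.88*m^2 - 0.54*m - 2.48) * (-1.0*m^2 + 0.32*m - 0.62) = 3.42*m^5 - 4.9744*m^4 + 3.902*m^3 - 0.0983999999999998*m^2 - 0.4588*m + 1.5376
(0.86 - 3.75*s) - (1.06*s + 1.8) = -4.81*s - 0.94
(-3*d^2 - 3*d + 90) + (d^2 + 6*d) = -2*d^2 + 3*d + 90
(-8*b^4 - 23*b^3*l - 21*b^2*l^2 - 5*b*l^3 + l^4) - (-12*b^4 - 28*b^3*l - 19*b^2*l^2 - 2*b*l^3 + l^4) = 4*b^4 + 5*b^3*l - 2*b^2*l^2 - 3*b*l^3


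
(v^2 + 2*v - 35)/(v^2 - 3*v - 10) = (v + 7)/(v + 2)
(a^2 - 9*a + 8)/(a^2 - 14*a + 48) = (a - 1)/(a - 6)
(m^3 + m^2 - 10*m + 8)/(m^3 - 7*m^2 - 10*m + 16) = (m^2 + 2*m - 8)/(m^2 - 6*m - 16)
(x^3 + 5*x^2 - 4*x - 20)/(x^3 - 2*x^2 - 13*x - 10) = (x^2 + 3*x - 10)/(x^2 - 4*x - 5)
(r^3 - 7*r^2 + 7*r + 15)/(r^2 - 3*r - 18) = (-r^3 + 7*r^2 - 7*r - 15)/(-r^2 + 3*r + 18)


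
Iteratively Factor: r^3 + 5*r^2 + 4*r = (r + 1)*(r^2 + 4*r) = r*(r + 1)*(r + 4)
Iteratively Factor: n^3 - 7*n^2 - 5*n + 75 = (n - 5)*(n^2 - 2*n - 15) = (n - 5)*(n + 3)*(n - 5)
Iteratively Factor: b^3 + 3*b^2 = (b + 3)*(b^2) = b*(b + 3)*(b)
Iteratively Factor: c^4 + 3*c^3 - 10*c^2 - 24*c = (c + 2)*(c^3 + c^2 - 12*c) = (c - 3)*(c + 2)*(c^2 + 4*c) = (c - 3)*(c + 2)*(c + 4)*(c)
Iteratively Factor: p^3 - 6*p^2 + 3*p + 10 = (p - 5)*(p^2 - p - 2) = (p - 5)*(p + 1)*(p - 2)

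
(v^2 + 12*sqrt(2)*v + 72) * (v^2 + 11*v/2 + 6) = v^4 + 11*v^3/2 + 12*sqrt(2)*v^3 + 78*v^2 + 66*sqrt(2)*v^2 + 72*sqrt(2)*v + 396*v + 432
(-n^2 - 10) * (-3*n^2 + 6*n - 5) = 3*n^4 - 6*n^3 + 35*n^2 - 60*n + 50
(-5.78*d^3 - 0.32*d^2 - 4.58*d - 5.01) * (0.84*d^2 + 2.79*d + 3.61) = -4.8552*d^5 - 16.395*d^4 - 25.6058*d^3 - 18.1418*d^2 - 30.5117*d - 18.0861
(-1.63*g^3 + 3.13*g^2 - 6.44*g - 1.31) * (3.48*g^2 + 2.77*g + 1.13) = -5.6724*g^5 + 6.3773*g^4 - 15.583*g^3 - 18.8607*g^2 - 10.9059*g - 1.4803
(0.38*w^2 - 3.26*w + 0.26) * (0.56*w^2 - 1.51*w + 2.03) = 0.2128*w^4 - 2.3994*w^3 + 5.8396*w^2 - 7.0104*w + 0.5278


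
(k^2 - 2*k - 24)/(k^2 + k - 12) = (k - 6)/(k - 3)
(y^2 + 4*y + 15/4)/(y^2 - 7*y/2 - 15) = (y + 3/2)/(y - 6)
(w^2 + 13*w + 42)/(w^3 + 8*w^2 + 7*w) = (w + 6)/(w*(w + 1))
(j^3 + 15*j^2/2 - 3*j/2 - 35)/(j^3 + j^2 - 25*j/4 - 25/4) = 2*(j^2 + 5*j - 14)/(2*j^2 - 3*j - 5)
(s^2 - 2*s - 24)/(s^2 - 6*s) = (s + 4)/s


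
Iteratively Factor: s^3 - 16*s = (s + 4)*(s^2 - 4*s) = (s - 4)*(s + 4)*(s)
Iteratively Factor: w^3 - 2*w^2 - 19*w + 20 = (w - 1)*(w^2 - w - 20) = (w - 5)*(w - 1)*(w + 4)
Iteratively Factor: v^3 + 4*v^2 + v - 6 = (v - 1)*(v^2 + 5*v + 6) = (v - 1)*(v + 3)*(v + 2)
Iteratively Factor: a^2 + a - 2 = (a + 2)*(a - 1)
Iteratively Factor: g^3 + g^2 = (g)*(g^2 + g) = g^2*(g + 1)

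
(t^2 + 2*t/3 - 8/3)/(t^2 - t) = (3*t^2 + 2*t - 8)/(3*t*(t - 1))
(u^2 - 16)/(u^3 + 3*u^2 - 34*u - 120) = (u - 4)/(u^2 - u - 30)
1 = 1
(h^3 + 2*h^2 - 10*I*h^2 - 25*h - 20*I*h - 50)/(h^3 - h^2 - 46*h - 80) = (h^2 - 10*I*h - 25)/(h^2 - 3*h - 40)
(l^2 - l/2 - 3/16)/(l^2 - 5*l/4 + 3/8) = (4*l + 1)/(2*(2*l - 1))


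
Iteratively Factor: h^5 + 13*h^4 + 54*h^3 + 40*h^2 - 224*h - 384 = (h + 3)*(h^4 + 10*h^3 + 24*h^2 - 32*h - 128) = (h + 3)*(h + 4)*(h^3 + 6*h^2 - 32) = (h - 2)*(h + 3)*(h + 4)*(h^2 + 8*h + 16) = (h - 2)*(h + 3)*(h + 4)^2*(h + 4)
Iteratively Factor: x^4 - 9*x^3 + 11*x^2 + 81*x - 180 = (x + 3)*(x^3 - 12*x^2 + 47*x - 60) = (x - 4)*(x + 3)*(x^2 - 8*x + 15) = (x - 4)*(x - 3)*(x + 3)*(x - 5)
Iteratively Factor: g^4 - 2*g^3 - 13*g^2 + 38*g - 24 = (g - 1)*(g^3 - g^2 - 14*g + 24) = (g - 1)*(g + 4)*(g^2 - 5*g + 6) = (g - 2)*(g - 1)*(g + 4)*(g - 3)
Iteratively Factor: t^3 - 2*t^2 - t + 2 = (t - 2)*(t^2 - 1) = (t - 2)*(t + 1)*(t - 1)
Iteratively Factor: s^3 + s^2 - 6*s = (s)*(s^2 + s - 6) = s*(s + 3)*(s - 2)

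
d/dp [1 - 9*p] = -9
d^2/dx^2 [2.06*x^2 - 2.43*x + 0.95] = 4.12000000000000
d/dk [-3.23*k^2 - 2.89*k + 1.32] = -6.46*k - 2.89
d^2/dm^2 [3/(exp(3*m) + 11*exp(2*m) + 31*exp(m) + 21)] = 3*(2*(3*exp(2*m) + 22*exp(m) + 31)^2*exp(m) - (9*exp(2*m) + 44*exp(m) + 31)*(exp(3*m) + 11*exp(2*m) + 31*exp(m) + 21))*exp(m)/(exp(3*m) + 11*exp(2*m) + 31*exp(m) + 21)^3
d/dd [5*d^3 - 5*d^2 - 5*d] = 15*d^2 - 10*d - 5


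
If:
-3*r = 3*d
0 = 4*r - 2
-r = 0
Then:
No Solution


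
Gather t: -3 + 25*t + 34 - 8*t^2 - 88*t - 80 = -8*t^2 - 63*t - 49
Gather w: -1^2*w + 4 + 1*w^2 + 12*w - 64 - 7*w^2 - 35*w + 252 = -6*w^2 - 24*w + 192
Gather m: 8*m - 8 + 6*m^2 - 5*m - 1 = 6*m^2 + 3*m - 9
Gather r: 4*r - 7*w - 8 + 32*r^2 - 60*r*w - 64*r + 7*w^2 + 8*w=32*r^2 + r*(-60*w - 60) + 7*w^2 + w - 8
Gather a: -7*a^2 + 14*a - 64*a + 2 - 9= -7*a^2 - 50*a - 7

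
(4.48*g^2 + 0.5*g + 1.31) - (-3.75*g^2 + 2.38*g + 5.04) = 8.23*g^2 - 1.88*g - 3.73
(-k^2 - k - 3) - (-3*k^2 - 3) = 2*k^2 - k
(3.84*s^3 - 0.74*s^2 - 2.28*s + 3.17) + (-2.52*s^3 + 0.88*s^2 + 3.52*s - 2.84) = 1.32*s^3 + 0.14*s^2 + 1.24*s + 0.33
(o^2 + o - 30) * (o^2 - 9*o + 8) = o^4 - 8*o^3 - 31*o^2 + 278*o - 240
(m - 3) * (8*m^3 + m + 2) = 8*m^4 - 24*m^3 + m^2 - m - 6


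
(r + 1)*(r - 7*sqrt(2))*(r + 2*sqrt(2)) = r^3 - 5*sqrt(2)*r^2 + r^2 - 28*r - 5*sqrt(2)*r - 28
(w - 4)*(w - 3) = w^2 - 7*w + 12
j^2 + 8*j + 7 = (j + 1)*(j + 7)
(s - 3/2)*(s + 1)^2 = s^3 + s^2/2 - 2*s - 3/2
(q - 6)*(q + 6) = q^2 - 36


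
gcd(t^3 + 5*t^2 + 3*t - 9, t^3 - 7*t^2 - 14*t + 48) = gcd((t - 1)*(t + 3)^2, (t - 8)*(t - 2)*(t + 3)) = t + 3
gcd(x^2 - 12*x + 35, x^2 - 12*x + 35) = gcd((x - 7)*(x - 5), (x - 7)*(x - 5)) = x^2 - 12*x + 35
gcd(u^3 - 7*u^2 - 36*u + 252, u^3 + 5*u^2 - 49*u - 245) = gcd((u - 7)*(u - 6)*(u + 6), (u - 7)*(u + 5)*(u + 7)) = u - 7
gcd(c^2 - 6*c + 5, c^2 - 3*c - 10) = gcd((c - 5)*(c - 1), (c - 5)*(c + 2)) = c - 5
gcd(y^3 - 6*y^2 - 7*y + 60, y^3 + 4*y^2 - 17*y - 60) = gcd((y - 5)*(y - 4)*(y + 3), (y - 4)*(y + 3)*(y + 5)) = y^2 - y - 12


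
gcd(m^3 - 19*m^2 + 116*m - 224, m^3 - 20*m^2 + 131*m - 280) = m^2 - 15*m + 56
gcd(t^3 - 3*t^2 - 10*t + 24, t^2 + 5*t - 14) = t - 2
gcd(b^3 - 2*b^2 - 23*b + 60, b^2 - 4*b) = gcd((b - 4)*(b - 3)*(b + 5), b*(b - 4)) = b - 4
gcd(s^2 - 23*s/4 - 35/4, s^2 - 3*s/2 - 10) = 1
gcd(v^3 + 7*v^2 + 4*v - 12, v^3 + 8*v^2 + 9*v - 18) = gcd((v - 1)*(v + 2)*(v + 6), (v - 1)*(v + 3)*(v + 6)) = v^2 + 5*v - 6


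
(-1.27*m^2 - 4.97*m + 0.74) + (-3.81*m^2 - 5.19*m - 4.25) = -5.08*m^2 - 10.16*m - 3.51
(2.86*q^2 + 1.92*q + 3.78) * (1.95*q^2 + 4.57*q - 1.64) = 5.577*q^4 + 16.8142*q^3 + 11.455*q^2 + 14.1258*q - 6.1992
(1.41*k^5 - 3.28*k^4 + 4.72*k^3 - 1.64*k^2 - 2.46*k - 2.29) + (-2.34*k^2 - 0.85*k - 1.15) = 1.41*k^5 - 3.28*k^4 + 4.72*k^3 - 3.98*k^2 - 3.31*k - 3.44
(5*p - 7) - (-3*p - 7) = 8*p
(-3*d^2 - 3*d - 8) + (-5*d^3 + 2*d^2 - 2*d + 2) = -5*d^3 - d^2 - 5*d - 6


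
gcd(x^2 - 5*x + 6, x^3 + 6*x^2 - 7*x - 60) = x - 3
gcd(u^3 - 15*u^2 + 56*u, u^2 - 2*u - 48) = u - 8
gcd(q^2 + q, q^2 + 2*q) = q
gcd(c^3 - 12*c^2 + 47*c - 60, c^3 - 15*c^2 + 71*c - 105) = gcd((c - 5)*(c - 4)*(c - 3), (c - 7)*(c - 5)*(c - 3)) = c^2 - 8*c + 15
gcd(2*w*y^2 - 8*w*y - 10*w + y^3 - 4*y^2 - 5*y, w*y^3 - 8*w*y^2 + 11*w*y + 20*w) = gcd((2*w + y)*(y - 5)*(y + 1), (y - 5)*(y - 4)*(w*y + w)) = y^2 - 4*y - 5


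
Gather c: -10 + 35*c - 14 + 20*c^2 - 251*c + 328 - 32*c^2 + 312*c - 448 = -12*c^2 + 96*c - 144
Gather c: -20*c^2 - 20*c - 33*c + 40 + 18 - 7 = -20*c^2 - 53*c + 51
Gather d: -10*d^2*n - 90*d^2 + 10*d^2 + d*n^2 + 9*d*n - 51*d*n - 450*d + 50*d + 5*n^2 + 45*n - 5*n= d^2*(-10*n - 80) + d*(n^2 - 42*n - 400) + 5*n^2 + 40*n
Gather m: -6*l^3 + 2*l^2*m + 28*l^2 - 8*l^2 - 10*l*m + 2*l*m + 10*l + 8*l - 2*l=-6*l^3 + 20*l^2 + 16*l + m*(2*l^2 - 8*l)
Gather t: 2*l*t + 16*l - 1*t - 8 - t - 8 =16*l + t*(2*l - 2) - 16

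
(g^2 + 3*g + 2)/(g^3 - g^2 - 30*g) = (g^2 + 3*g + 2)/(g*(g^2 - g - 30))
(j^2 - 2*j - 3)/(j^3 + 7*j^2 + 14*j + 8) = (j - 3)/(j^2 + 6*j + 8)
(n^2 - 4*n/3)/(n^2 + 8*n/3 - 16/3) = n/(n + 4)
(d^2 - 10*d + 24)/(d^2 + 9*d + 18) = (d^2 - 10*d + 24)/(d^2 + 9*d + 18)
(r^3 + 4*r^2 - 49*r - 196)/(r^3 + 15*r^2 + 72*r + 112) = (r - 7)/(r + 4)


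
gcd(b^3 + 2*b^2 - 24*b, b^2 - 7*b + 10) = 1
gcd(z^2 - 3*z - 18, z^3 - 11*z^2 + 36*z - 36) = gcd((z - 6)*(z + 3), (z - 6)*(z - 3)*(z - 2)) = z - 6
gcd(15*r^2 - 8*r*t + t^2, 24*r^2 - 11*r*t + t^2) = 3*r - t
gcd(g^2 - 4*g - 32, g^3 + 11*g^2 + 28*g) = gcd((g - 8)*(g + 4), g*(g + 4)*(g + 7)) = g + 4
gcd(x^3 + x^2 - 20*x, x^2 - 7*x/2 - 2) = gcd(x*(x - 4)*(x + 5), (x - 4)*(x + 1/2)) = x - 4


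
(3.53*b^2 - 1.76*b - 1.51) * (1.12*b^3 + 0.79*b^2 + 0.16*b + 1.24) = 3.9536*b^5 + 0.8175*b^4 - 2.5168*b^3 + 2.9027*b^2 - 2.424*b - 1.8724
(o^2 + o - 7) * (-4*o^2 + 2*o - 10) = -4*o^4 - 2*o^3 + 20*o^2 - 24*o + 70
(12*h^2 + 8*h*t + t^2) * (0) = 0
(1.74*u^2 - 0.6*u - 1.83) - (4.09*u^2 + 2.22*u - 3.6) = -2.35*u^2 - 2.82*u + 1.77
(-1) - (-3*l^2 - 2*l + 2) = 3*l^2 + 2*l - 3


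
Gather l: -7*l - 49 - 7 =-7*l - 56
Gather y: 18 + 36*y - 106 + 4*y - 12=40*y - 100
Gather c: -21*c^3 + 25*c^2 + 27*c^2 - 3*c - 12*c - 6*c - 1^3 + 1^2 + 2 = -21*c^3 + 52*c^2 - 21*c + 2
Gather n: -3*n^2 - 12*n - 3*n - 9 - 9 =-3*n^2 - 15*n - 18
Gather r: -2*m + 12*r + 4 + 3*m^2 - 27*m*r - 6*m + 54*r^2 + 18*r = 3*m^2 - 8*m + 54*r^2 + r*(30 - 27*m) + 4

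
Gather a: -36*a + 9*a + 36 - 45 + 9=-27*a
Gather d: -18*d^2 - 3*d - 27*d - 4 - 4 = -18*d^2 - 30*d - 8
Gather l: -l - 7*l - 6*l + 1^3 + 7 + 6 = 14 - 14*l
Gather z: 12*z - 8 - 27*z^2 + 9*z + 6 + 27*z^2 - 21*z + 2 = 0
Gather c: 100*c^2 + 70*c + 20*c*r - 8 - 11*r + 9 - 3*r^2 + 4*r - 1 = 100*c^2 + c*(20*r + 70) - 3*r^2 - 7*r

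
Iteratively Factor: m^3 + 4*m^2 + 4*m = (m + 2)*(m^2 + 2*m) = m*(m + 2)*(m + 2)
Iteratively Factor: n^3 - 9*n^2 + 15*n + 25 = (n - 5)*(n^2 - 4*n - 5) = (n - 5)*(n + 1)*(n - 5)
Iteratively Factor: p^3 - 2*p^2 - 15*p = (p - 5)*(p^2 + 3*p) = p*(p - 5)*(p + 3)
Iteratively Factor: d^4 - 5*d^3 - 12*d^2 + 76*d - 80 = (d + 4)*(d^3 - 9*d^2 + 24*d - 20) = (d - 2)*(d + 4)*(d^2 - 7*d + 10) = (d - 2)^2*(d + 4)*(d - 5)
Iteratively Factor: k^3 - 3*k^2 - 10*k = (k + 2)*(k^2 - 5*k) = (k - 5)*(k + 2)*(k)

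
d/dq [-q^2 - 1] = -2*q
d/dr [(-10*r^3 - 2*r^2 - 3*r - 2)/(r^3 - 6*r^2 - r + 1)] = (62*r^4 + 26*r^3 - 40*r^2 - 28*r - 5)/(r^6 - 12*r^5 + 34*r^4 + 14*r^3 - 11*r^2 - 2*r + 1)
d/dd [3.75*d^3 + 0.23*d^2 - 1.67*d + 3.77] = 11.25*d^2 + 0.46*d - 1.67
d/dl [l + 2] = 1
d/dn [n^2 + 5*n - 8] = 2*n + 5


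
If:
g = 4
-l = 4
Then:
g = 4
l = -4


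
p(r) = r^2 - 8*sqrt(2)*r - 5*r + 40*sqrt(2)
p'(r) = 2*r - 8*sqrt(2) - 5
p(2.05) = 27.33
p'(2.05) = -12.21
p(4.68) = 2.12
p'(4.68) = -6.95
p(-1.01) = 74.07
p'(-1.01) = -18.33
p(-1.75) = 88.18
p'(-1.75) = -19.81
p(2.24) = 25.04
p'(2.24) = -11.83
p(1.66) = 32.24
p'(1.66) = -12.99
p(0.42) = 49.89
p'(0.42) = -15.47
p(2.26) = 24.81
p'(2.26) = -11.79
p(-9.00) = 284.39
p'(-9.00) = -34.31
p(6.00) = -5.31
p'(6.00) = -4.31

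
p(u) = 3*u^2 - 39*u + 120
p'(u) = 6*u - 39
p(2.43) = 42.94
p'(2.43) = -24.42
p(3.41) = 21.89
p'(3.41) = -18.54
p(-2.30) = 225.57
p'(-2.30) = -52.80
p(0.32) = 107.83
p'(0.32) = -37.08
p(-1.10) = 166.53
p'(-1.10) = -45.60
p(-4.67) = 367.56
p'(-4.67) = -67.02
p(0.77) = 91.75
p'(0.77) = -34.38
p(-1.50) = 185.25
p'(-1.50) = -48.00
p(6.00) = -6.00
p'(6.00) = -3.00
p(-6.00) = 462.00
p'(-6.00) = -75.00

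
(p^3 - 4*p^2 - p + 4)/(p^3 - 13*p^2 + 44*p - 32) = (p + 1)/(p - 8)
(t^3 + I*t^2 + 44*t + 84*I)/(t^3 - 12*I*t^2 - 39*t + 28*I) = (t^2 + 8*I*t - 12)/(t^2 - 5*I*t - 4)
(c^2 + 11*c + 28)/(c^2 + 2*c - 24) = (c^2 + 11*c + 28)/(c^2 + 2*c - 24)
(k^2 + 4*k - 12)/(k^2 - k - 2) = (k + 6)/(k + 1)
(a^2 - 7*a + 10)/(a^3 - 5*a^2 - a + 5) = (a - 2)/(a^2 - 1)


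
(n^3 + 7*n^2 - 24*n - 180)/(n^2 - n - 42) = (n^2 + n - 30)/(n - 7)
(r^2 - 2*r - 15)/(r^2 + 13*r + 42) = (r^2 - 2*r - 15)/(r^2 + 13*r + 42)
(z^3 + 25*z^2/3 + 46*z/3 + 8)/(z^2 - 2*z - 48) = (3*z^2 + 7*z + 4)/(3*(z - 8))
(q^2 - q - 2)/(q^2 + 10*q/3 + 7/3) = 3*(q - 2)/(3*q + 7)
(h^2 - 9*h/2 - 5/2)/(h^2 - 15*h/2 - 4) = (h - 5)/(h - 8)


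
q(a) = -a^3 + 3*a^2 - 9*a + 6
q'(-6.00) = -153.00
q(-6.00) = 384.00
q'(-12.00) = -513.00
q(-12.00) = 2274.00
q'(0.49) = -6.78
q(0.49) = 2.19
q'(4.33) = -39.27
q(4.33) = -57.91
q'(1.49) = -6.72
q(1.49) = -4.06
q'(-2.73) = -47.74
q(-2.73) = 73.28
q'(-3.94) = -79.21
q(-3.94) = 149.19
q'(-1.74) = -28.52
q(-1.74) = 36.01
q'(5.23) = -59.68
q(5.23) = -102.07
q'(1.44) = -6.58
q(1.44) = -3.73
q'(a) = -3*a^2 + 6*a - 9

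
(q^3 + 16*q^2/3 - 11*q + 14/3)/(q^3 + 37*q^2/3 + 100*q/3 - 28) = (q - 1)/(q + 6)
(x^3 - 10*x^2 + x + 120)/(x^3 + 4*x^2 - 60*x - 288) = (x^2 - 2*x - 15)/(x^2 + 12*x + 36)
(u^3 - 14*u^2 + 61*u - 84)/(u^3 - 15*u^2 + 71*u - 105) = (u - 4)/(u - 5)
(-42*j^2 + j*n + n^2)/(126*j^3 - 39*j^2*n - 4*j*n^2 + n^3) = (-42*j^2 + j*n + n^2)/(126*j^3 - 39*j^2*n - 4*j*n^2 + n^3)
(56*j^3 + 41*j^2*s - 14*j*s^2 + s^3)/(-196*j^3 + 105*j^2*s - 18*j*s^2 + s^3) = (-8*j^2 - 7*j*s + s^2)/(28*j^2 - 11*j*s + s^2)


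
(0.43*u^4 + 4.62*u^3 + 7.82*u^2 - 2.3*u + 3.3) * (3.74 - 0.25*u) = -0.1075*u^5 + 0.4532*u^4 + 15.3238*u^3 + 29.8218*u^2 - 9.427*u + 12.342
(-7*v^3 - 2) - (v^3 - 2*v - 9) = -8*v^3 + 2*v + 7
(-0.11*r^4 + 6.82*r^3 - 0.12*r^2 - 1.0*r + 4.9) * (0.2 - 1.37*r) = 0.1507*r^5 - 9.3654*r^4 + 1.5284*r^3 + 1.346*r^2 - 6.913*r + 0.98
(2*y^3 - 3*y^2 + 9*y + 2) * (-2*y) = -4*y^4 + 6*y^3 - 18*y^2 - 4*y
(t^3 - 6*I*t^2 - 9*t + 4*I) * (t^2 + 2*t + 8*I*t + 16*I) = t^5 + 2*t^4 + 2*I*t^4 + 39*t^3 + 4*I*t^3 + 78*t^2 - 68*I*t^2 - 32*t - 136*I*t - 64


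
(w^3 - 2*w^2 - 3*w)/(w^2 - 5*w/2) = 2*(w^2 - 2*w - 3)/(2*w - 5)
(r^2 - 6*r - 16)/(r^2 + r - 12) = (r^2 - 6*r - 16)/(r^2 + r - 12)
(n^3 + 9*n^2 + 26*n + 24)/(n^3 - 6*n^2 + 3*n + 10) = (n^3 + 9*n^2 + 26*n + 24)/(n^3 - 6*n^2 + 3*n + 10)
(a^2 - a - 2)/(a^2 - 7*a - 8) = (a - 2)/(a - 8)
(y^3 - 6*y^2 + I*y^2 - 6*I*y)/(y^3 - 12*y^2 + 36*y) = (y + I)/(y - 6)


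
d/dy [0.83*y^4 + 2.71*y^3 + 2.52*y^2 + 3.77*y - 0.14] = 3.32*y^3 + 8.13*y^2 + 5.04*y + 3.77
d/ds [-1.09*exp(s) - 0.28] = -1.09*exp(s)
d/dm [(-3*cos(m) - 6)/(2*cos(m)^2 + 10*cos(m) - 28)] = 3*(sin(m)^2 - 4*cos(m) - 25)*sin(m)/(2*(cos(m)^2 + 5*cos(m) - 14)^2)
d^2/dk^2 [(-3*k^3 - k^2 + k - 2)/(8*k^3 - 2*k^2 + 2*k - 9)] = 2*(-112*k^6 + 336*k^5 - 2064*k^4 - 222*k^3 + 528*k^2 - 1191*k - 35)/(512*k^9 - 384*k^8 + 480*k^7 - 1928*k^6 + 984*k^5 - 996*k^4 + 2168*k^3 - 594*k^2 + 486*k - 729)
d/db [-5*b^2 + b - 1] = 1 - 10*b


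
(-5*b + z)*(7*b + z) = -35*b^2 + 2*b*z + z^2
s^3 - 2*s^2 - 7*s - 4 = (s - 4)*(s + 1)^2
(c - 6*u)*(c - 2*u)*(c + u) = c^3 - 7*c^2*u + 4*c*u^2 + 12*u^3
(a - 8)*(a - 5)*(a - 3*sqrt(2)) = a^3 - 13*a^2 - 3*sqrt(2)*a^2 + 40*a + 39*sqrt(2)*a - 120*sqrt(2)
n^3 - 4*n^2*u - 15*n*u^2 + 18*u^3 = (n - 6*u)*(n - u)*(n + 3*u)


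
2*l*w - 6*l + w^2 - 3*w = (2*l + w)*(w - 3)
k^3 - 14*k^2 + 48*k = k*(k - 8)*(k - 6)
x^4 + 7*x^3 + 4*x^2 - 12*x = x*(x - 1)*(x + 2)*(x + 6)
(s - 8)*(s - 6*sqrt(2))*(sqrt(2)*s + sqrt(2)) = sqrt(2)*s^3 - 12*s^2 - 7*sqrt(2)*s^2 - 8*sqrt(2)*s + 84*s + 96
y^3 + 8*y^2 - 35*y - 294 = (y - 6)*(y + 7)^2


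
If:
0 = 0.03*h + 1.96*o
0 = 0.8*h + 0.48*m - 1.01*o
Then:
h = -65.3333333333333*o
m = 110.993055555556*o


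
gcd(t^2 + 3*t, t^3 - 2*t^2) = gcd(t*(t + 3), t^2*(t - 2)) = t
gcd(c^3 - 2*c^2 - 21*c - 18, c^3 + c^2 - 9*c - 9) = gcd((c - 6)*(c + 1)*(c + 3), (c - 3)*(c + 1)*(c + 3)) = c^2 + 4*c + 3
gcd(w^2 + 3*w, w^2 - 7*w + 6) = 1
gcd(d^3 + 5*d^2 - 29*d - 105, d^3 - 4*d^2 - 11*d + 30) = d^2 - 2*d - 15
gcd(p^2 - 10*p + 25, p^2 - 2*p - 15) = p - 5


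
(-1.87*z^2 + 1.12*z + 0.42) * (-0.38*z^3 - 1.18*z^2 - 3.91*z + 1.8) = 0.7106*z^5 + 1.781*z^4 + 5.8305*z^3 - 8.2408*z^2 + 0.3738*z + 0.756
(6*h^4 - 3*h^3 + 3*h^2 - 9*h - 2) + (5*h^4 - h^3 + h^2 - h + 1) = 11*h^4 - 4*h^3 + 4*h^2 - 10*h - 1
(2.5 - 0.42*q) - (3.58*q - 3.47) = 5.97 - 4.0*q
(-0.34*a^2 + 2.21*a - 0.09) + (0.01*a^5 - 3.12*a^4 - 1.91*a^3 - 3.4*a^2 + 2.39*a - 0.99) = 0.01*a^5 - 3.12*a^4 - 1.91*a^3 - 3.74*a^2 + 4.6*a - 1.08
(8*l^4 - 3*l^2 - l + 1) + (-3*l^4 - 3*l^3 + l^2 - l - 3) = 5*l^4 - 3*l^3 - 2*l^2 - 2*l - 2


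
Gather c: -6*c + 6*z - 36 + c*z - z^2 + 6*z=c*(z - 6) - z^2 + 12*z - 36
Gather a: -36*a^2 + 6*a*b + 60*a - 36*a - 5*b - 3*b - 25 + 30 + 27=-36*a^2 + a*(6*b + 24) - 8*b + 32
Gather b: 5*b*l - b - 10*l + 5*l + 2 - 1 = b*(5*l - 1) - 5*l + 1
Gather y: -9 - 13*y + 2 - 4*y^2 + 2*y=-4*y^2 - 11*y - 7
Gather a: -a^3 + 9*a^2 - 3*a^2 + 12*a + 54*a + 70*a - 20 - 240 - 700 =-a^3 + 6*a^2 + 136*a - 960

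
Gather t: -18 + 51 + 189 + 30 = 252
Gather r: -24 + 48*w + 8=48*w - 16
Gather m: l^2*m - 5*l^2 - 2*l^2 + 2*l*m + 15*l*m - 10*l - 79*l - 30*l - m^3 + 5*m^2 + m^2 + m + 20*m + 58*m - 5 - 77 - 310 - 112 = -7*l^2 - 119*l - m^3 + 6*m^2 + m*(l^2 + 17*l + 79) - 504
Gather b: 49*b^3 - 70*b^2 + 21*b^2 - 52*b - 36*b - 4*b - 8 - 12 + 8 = 49*b^3 - 49*b^2 - 92*b - 12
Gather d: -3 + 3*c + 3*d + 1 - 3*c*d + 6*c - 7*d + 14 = 9*c + d*(-3*c - 4) + 12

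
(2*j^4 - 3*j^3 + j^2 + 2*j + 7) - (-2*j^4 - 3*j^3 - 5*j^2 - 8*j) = 4*j^4 + 6*j^2 + 10*j + 7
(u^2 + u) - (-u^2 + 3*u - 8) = 2*u^2 - 2*u + 8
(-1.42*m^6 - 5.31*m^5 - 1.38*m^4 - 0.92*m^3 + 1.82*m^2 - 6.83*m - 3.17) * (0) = 0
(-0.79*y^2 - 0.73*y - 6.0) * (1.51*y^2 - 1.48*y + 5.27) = -1.1929*y^4 + 0.0669*y^3 - 12.1429*y^2 + 5.0329*y - 31.62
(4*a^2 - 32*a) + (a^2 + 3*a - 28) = 5*a^2 - 29*a - 28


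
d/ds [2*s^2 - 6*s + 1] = 4*s - 6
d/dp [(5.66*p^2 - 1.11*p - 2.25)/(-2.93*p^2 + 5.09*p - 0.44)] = (25.5571*p^2 - 18.1658*p + 11.9409)/(8.5849*p^4 - 29.8274*p^3 + 28.4865*p^2 - 4.4792*p + 0.1936)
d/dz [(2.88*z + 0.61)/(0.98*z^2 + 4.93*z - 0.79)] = (2.8224*z^2 + 14.1984*z - (1.96*z + 4.93)*(2.88*z + 0.61) - 2.2752)/(0.98*z^2 + 4.93*z - 0.79)^2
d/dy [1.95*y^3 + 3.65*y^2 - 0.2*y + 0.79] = 5.85*y^2 + 7.3*y - 0.2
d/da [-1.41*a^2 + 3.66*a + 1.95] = 3.66 - 2.82*a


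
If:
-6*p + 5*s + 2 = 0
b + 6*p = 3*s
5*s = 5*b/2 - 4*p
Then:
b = -21/20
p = -1/16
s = -19/40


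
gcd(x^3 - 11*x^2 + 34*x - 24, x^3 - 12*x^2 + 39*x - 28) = x^2 - 5*x + 4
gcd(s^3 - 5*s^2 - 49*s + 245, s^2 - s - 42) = s - 7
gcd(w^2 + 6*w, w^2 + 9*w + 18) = w + 6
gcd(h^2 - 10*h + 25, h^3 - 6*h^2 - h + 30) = h - 5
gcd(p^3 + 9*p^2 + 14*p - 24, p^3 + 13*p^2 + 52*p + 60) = p + 6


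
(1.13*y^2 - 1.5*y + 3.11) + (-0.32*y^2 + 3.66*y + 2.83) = 0.81*y^2 + 2.16*y + 5.94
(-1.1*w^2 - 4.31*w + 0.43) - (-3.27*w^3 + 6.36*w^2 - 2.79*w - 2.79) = 3.27*w^3 - 7.46*w^2 - 1.52*w + 3.22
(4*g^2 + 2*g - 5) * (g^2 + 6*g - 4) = 4*g^4 + 26*g^3 - 9*g^2 - 38*g + 20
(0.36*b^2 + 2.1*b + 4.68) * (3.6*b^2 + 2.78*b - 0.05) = 1.296*b^4 + 8.5608*b^3 + 22.668*b^2 + 12.9054*b - 0.234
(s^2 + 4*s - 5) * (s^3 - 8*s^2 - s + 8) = s^5 - 4*s^4 - 38*s^3 + 44*s^2 + 37*s - 40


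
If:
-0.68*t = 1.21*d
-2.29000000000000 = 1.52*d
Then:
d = -1.51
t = 2.68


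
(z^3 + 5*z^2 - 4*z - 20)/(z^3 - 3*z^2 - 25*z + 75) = (z^2 - 4)/(z^2 - 8*z + 15)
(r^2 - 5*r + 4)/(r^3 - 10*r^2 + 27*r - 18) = (r - 4)/(r^2 - 9*r + 18)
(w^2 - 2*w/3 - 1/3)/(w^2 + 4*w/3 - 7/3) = (3*w + 1)/(3*w + 7)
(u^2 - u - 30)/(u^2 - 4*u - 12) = (u + 5)/(u + 2)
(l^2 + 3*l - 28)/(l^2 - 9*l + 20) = (l + 7)/(l - 5)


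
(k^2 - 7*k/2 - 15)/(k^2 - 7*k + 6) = (k + 5/2)/(k - 1)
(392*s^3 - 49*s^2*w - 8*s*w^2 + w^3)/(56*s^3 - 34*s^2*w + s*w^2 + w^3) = (56*s^2 - 15*s*w + w^2)/(8*s^2 - 6*s*w + w^2)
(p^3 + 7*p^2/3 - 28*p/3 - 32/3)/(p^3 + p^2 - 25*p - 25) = (3*p^2 + 4*p - 32)/(3*(p^2 - 25))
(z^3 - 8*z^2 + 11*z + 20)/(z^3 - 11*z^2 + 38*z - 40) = (z + 1)/(z - 2)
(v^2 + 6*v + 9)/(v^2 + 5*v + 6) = (v + 3)/(v + 2)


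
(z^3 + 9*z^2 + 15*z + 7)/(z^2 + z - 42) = (z^2 + 2*z + 1)/(z - 6)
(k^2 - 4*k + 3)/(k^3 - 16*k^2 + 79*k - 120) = (k - 1)/(k^2 - 13*k + 40)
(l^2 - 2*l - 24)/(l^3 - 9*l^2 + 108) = (l + 4)/(l^2 - 3*l - 18)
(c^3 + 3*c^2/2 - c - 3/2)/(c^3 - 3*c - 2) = (c^2 + c/2 - 3/2)/(c^2 - c - 2)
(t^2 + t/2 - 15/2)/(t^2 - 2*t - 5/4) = 2*(t + 3)/(2*t + 1)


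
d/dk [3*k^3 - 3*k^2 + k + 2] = 9*k^2 - 6*k + 1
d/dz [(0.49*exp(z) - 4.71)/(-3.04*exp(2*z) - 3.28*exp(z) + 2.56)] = (1.4896*exp(2*z) - 28.6368*exp(z) - 14.1944)*exp(z)/(9.2416*exp(4*z) + 19.9424*exp(3*z) - 4.8064*exp(2*z) - 16.7936*exp(z) + 6.5536)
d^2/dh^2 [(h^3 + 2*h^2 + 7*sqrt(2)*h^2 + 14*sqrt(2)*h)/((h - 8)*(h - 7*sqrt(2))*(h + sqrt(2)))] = 2*(10*h^6 + 13*sqrt(2)*h^6 - 102*sqrt(2)*h^5 + 42*h^5 - 3108*h^4 - 330*sqrt(2)*h^4 - 212*sqrt(2)*h^3 + 10604*h^3 + 28896*h^2 + 29568*sqrt(2)*h^2 + 37632*sqrt(2)*h + 94080*h - 125440 + 109760*sqrt(2))/(h^9 - 18*sqrt(2)*h^8 - 24*h^8 + 366*h^7 + 432*sqrt(2)*h^7 - 3384*sqrt(2)*h^6 - 4688*h^6 + 7488*sqrt(2)*h^5 + 30972*h^5 - 30624*h^4 + 10296*sqrt(2)*h^4 - 470456*h^3 + 47808*sqrt(2)*h^3 - 677376*sqrt(2)*h^2 + 1313088*h^2 - 526848*h + 1806336*sqrt(2)*h + 1404928)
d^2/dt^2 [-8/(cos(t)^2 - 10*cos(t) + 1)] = 4*(-8*sin(t)^4 + 196*sin(t)^2 - 95*cos(t) + 15*cos(3*t) + 208)/(sin(t)^2 + 10*cos(t) - 2)^3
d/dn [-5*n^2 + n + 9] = 1 - 10*n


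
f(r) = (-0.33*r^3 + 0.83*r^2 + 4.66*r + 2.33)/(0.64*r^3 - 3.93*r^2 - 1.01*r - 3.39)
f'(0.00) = -1.17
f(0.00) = -0.69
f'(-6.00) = 0.03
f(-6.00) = -0.27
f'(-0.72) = -0.49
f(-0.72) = 0.10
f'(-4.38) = 0.06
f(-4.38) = -0.20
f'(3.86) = 0.17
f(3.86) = -0.47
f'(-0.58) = -0.78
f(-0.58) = 0.01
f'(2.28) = 0.17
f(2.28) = -0.72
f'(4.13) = 0.19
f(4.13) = -0.42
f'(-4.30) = 0.06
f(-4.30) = -0.19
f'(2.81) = 0.15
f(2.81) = -0.64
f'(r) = (-1.92*r^2 + 7.86*r + 1.01)*(-0.33*r^3 + 0.83*r^2 + 4.66*r + 2.33)/(0.64*r^3 - 3.93*r^2 - 1.01*r - 3.39)^2 + (-0.99*r^2 + 1.66*r + 4.66)/(0.64*r^3 - 3.93*r^2 - 1.01*r - 3.39) = (0.7657*r^4 - 5.2982*r^3 + 16.358*r^2 + 12.6864*r - 13.4441)/(0.4096*r^6 - 5.0304*r^5 + 14.1521*r^4 + 3.5994*r^3 + 27.6655*r^2 + 6.8478*r + 11.4921)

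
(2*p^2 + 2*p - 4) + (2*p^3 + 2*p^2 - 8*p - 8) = 2*p^3 + 4*p^2 - 6*p - 12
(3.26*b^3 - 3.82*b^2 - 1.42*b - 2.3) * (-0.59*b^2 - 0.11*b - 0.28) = -1.9234*b^5 + 1.8952*b^4 + 0.3452*b^3 + 2.5828*b^2 + 0.6506*b + 0.644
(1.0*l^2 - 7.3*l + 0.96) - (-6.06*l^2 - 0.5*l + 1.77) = 7.06*l^2 - 6.8*l - 0.81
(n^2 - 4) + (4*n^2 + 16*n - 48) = 5*n^2 + 16*n - 52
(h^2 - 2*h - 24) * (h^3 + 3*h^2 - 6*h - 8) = h^5 + h^4 - 36*h^3 - 68*h^2 + 160*h + 192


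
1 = 1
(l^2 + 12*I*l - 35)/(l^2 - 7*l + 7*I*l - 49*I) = (l + 5*I)/(l - 7)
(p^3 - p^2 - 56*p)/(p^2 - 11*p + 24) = p*(p + 7)/(p - 3)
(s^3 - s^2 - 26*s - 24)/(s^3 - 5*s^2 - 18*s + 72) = (s + 1)/(s - 3)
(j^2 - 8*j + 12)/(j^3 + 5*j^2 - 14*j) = (j - 6)/(j*(j + 7))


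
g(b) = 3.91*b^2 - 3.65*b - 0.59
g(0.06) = -0.79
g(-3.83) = 70.74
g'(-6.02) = -50.73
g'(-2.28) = -21.48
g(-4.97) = 114.13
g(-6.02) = 163.08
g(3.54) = 35.49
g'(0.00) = -3.65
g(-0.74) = 4.25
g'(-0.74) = -9.44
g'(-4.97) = -42.52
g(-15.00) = 933.91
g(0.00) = -0.59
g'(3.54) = 24.03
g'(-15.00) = -120.95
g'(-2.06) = -19.76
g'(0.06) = -3.18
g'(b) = 7.82*b - 3.65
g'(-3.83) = -33.60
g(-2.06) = 23.52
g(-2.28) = 28.06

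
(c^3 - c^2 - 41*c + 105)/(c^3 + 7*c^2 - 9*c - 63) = (c - 5)/(c + 3)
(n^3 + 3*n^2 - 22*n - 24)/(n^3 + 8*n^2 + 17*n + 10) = (n^2 + 2*n - 24)/(n^2 + 7*n + 10)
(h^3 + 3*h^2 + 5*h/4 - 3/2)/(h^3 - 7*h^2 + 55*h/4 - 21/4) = (2*h^2 + 7*h + 6)/(2*h^2 - 13*h + 21)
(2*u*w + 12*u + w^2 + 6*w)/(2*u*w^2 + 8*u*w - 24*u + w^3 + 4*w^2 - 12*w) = 1/(w - 2)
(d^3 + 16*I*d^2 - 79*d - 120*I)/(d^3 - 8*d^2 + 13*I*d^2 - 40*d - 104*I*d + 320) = (d + 3*I)/(d - 8)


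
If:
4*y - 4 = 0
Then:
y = 1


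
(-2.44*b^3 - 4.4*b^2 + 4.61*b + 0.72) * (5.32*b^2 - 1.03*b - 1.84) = -12.9808*b^5 - 20.8948*b^4 + 33.5468*b^3 + 7.1781*b^2 - 9.224*b - 1.3248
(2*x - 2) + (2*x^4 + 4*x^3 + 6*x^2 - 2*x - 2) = 2*x^4 + 4*x^3 + 6*x^2 - 4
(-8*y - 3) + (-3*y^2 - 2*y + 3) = -3*y^2 - 10*y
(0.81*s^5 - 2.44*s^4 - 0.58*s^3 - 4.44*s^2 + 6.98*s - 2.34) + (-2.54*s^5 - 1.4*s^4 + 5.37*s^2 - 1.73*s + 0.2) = -1.73*s^5 - 3.84*s^4 - 0.58*s^3 + 0.93*s^2 + 5.25*s - 2.14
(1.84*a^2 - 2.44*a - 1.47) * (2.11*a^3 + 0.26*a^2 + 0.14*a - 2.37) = 3.8824*a^5 - 4.67*a^4 - 3.4785*a^3 - 5.0846*a^2 + 5.577*a + 3.4839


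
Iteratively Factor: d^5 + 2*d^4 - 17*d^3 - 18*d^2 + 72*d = (d - 2)*(d^4 + 4*d^3 - 9*d^2 - 36*d) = (d - 2)*(d + 3)*(d^3 + d^2 - 12*d) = d*(d - 2)*(d + 3)*(d^2 + d - 12) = d*(d - 2)*(d + 3)*(d + 4)*(d - 3)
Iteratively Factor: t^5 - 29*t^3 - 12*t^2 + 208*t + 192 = (t - 4)*(t^4 + 4*t^3 - 13*t^2 - 64*t - 48) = (t - 4)*(t + 3)*(t^3 + t^2 - 16*t - 16) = (t - 4)*(t + 3)*(t + 4)*(t^2 - 3*t - 4) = (t - 4)*(t + 1)*(t + 3)*(t + 4)*(t - 4)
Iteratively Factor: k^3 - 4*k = (k + 2)*(k^2 - 2*k) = (k - 2)*(k + 2)*(k)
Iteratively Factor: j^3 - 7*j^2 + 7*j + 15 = (j - 5)*(j^2 - 2*j - 3) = (j - 5)*(j - 3)*(j + 1)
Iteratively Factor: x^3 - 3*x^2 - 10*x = (x - 5)*(x^2 + 2*x) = x*(x - 5)*(x + 2)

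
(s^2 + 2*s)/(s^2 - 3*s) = (s + 2)/(s - 3)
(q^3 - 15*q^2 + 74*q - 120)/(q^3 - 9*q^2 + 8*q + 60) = (q - 4)/(q + 2)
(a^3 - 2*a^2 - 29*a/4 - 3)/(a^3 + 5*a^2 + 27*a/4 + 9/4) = (a - 4)/(a + 3)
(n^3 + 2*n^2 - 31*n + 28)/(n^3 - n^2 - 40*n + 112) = (n - 1)/(n - 4)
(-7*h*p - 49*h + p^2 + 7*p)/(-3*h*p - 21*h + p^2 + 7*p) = (-7*h + p)/(-3*h + p)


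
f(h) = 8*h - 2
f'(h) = 8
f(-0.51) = -6.08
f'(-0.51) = 8.00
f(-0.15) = -3.20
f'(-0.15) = 8.00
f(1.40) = 9.20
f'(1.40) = 8.00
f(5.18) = 39.44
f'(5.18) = 8.00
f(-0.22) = -3.76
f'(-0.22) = 8.00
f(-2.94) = -25.52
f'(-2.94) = 8.00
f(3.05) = 22.40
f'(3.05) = 8.00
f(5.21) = 39.68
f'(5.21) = 8.00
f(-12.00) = -98.00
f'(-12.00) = 8.00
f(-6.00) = -50.00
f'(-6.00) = 8.00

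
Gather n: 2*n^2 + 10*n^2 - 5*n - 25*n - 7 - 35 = 12*n^2 - 30*n - 42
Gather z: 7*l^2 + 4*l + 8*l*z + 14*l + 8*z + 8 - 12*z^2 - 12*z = 7*l^2 + 18*l - 12*z^2 + z*(8*l - 4) + 8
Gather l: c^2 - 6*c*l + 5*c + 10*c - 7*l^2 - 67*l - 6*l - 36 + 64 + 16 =c^2 + 15*c - 7*l^2 + l*(-6*c - 73) + 44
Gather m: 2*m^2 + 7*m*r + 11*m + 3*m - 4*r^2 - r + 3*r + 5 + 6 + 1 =2*m^2 + m*(7*r + 14) - 4*r^2 + 2*r + 12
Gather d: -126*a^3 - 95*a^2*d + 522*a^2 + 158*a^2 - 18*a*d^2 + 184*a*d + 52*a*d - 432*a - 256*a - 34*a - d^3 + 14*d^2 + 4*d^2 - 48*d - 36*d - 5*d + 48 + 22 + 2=-126*a^3 + 680*a^2 - 722*a - d^3 + d^2*(18 - 18*a) + d*(-95*a^2 + 236*a - 89) + 72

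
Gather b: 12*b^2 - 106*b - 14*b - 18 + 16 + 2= 12*b^2 - 120*b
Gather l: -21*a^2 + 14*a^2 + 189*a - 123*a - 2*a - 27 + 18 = -7*a^2 + 64*a - 9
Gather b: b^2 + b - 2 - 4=b^2 + b - 6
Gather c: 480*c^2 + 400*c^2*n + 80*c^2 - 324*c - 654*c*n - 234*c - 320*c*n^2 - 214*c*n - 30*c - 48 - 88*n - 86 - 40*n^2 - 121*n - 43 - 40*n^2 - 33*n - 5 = c^2*(400*n + 560) + c*(-320*n^2 - 868*n - 588) - 80*n^2 - 242*n - 182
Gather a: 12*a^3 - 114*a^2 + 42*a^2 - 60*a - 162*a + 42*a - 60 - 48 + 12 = 12*a^3 - 72*a^2 - 180*a - 96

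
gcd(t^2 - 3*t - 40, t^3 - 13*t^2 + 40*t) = t - 8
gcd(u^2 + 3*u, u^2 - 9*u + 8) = 1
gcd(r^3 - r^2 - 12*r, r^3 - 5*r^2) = r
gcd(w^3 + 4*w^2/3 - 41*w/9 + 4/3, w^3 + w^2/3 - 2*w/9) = w - 1/3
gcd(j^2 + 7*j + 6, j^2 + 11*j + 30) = j + 6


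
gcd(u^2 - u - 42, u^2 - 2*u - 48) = u + 6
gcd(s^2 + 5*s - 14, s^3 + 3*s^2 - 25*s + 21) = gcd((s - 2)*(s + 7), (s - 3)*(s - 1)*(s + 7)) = s + 7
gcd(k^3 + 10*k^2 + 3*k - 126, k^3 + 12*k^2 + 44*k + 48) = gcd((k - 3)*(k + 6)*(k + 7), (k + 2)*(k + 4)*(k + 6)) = k + 6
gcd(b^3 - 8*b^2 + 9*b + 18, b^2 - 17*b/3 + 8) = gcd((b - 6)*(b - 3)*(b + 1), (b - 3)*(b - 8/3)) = b - 3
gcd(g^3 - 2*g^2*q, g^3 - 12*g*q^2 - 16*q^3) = 1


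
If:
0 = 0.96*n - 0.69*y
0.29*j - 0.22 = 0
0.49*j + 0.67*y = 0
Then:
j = 0.76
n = -0.40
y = -0.55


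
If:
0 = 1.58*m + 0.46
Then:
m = -0.29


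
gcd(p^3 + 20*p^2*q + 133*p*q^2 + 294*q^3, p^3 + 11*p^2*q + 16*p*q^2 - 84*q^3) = p^2 + 13*p*q + 42*q^2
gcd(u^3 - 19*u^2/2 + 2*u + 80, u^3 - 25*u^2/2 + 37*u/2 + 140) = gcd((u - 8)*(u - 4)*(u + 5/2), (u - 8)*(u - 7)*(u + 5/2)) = u^2 - 11*u/2 - 20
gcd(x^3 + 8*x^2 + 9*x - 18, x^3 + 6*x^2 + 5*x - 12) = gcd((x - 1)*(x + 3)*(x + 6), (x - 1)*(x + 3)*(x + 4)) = x^2 + 2*x - 3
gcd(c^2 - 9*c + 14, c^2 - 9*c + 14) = c^2 - 9*c + 14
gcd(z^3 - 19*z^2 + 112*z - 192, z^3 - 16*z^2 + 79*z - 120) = z^2 - 11*z + 24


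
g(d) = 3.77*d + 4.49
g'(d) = 3.77000000000000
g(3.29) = 16.89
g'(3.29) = 3.77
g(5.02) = 23.42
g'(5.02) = 3.77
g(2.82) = 15.12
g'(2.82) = 3.77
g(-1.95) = -2.86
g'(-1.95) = 3.77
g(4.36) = 20.93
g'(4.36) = 3.77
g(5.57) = 25.49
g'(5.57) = 3.77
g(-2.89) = -6.41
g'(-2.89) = 3.77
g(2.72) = 14.74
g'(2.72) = 3.77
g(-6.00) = -18.13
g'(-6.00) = 3.77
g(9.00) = 38.42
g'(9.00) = 3.77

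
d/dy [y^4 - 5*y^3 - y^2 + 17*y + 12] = 4*y^3 - 15*y^2 - 2*y + 17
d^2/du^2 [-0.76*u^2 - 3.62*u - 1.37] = -1.52000000000000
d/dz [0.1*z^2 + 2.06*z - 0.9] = 0.2*z + 2.06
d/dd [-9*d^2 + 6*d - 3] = 6 - 18*d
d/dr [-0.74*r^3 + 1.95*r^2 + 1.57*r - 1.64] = -2.22*r^2 + 3.9*r + 1.57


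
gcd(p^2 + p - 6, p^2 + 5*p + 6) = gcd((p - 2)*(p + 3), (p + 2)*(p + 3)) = p + 3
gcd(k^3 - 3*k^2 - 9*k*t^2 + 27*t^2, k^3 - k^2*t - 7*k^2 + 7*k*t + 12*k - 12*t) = k - 3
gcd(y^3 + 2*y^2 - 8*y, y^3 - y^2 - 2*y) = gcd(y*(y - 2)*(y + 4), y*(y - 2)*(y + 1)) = y^2 - 2*y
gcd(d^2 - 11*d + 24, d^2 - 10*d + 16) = d - 8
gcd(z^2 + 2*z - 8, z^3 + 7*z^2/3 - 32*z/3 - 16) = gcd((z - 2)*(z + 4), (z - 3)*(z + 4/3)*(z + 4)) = z + 4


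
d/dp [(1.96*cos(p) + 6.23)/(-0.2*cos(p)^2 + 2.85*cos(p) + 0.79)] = (-0.392*cos(p)^2 - 2.492*cos(p) + 16.2071)*sin(p)/(0.04*cos(p)^4 - 1.14*cos(p)^3 + 7.8065*cos(p)^2 + 4.503*cos(p) + 0.6241)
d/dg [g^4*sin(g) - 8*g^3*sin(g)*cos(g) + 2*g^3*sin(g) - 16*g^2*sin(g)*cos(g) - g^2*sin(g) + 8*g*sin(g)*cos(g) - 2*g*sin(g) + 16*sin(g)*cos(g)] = g^4*cos(g) + 4*g^3*sin(g) + 2*g^3*cos(g) - 8*g^3*cos(2*g) + 6*g^2*sin(g) - 12*g^2*sin(2*g) - g^2*cos(g) - 16*g^2*cos(2*g) - 16*g*sin(2*g) - 2*sqrt(2)*g*sin(g + pi/4) + 8*g*cos(2*g) - 2*sin(g) + 4*sin(2*g) + 16*cos(2*g)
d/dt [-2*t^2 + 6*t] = 6 - 4*t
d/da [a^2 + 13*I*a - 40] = 2*a + 13*I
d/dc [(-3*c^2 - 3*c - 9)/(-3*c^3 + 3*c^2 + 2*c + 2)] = 3*(-3*c^4 - 6*c^3 - 26*c^2 + 14*c + 4)/(9*c^6 - 18*c^5 - 3*c^4 + 16*c^2 + 8*c + 4)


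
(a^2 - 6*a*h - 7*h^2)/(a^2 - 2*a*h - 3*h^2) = (a - 7*h)/(a - 3*h)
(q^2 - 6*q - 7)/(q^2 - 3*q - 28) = (q + 1)/(q + 4)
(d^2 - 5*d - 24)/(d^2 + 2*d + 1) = (d^2 - 5*d - 24)/(d^2 + 2*d + 1)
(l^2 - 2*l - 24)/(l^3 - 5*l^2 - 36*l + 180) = (l + 4)/(l^2 + l - 30)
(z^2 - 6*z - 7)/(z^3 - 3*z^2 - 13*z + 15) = (z^2 - 6*z - 7)/(z^3 - 3*z^2 - 13*z + 15)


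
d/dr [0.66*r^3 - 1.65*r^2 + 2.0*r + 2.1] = 1.98*r^2 - 3.3*r + 2.0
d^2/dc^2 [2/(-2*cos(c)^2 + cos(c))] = 2*(4*(1 - cos(2*c))^2 + 15*cos(c)/2 + 9*cos(2*c)/2 - 3*cos(3*c)/2 - 27/2)/((2*cos(c) - 1)^3*cos(c)^3)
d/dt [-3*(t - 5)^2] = 30 - 6*t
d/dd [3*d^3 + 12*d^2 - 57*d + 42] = 9*d^2 + 24*d - 57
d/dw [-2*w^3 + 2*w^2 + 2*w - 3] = -6*w^2 + 4*w + 2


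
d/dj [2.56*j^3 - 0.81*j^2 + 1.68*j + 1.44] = 7.68*j^2 - 1.62*j + 1.68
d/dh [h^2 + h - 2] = 2*h + 1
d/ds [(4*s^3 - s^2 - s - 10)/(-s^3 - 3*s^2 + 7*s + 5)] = (-13*s^4 + 54*s^3 + 20*s^2 - 70*s + 65)/(s^6 + 6*s^5 - 5*s^4 - 52*s^3 + 19*s^2 + 70*s + 25)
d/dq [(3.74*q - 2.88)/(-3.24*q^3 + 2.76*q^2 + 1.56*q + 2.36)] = (24.2352*q^3 - 38.316*q^2 + 15.8976*q + 13.3192)/(10.4976*q^6 - 17.8848*q^5 - 2.4912*q^4 - 6.6816*q^3 + 15.4608*q^2 + 7.3632*q + 5.5696)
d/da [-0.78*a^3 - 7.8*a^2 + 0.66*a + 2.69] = -2.34*a^2 - 15.6*a + 0.66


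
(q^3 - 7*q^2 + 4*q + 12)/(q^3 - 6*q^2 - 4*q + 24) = (q + 1)/(q + 2)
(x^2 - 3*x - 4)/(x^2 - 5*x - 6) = (x - 4)/(x - 6)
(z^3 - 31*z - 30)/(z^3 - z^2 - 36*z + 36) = (z^2 + 6*z + 5)/(z^2 + 5*z - 6)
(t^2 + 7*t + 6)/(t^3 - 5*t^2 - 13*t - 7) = (t + 6)/(t^2 - 6*t - 7)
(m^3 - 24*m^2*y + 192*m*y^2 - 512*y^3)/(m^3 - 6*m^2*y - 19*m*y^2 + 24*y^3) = (-m^2 + 16*m*y - 64*y^2)/(-m^2 - 2*m*y + 3*y^2)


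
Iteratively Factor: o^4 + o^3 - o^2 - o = (o)*(o^3 + o^2 - o - 1) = o*(o + 1)*(o^2 - 1) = o*(o + 1)^2*(o - 1)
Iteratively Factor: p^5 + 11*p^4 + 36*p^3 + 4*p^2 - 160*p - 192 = (p + 4)*(p^4 + 7*p^3 + 8*p^2 - 28*p - 48) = (p - 2)*(p + 4)*(p^3 + 9*p^2 + 26*p + 24) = (p - 2)*(p + 2)*(p + 4)*(p^2 + 7*p + 12) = (p - 2)*(p + 2)*(p + 3)*(p + 4)*(p + 4)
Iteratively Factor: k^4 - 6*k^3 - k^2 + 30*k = (k - 5)*(k^3 - k^2 - 6*k) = k*(k - 5)*(k^2 - k - 6) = k*(k - 5)*(k + 2)*(k - 3)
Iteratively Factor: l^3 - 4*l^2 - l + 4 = (l - 1)*(l^2 - 3*l - 4) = (l - 4)*(l - 1)*(l + 1)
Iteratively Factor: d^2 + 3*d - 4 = (d - 1)*(d + 4)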